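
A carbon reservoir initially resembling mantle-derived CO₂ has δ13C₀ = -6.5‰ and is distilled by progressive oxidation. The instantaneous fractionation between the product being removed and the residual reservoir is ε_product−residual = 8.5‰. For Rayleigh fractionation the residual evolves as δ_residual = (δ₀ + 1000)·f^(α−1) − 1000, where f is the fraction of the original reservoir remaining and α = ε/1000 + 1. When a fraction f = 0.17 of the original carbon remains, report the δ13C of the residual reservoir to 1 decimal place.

-21.4‰

Rayleigh residual: δ_res = (δ₀ + 1000)·f^(α−1) − 1000
α = ε/1000 + 1 = 1.00850, so α − 1 = 0.00850
f^(α−1) = 0.17^(0.00850) = 0.985051
δ_res = (-6.5 + 1000) × 0.985051 − 1000 = 978.648 − 1000 = -21.35‰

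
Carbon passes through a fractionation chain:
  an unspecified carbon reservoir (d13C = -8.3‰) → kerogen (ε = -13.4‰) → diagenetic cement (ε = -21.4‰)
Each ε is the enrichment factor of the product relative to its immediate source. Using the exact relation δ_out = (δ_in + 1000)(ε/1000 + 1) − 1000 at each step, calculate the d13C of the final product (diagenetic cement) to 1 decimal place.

step 1: δ = (-8.30 + 1000)·(-13.4/1000 + 1) − 1000 = -21.59‰
step 2: δ = (-21.59 + 1000)·(-21.4/1000 + 1) − 1000 = -42.53‰

-42.5‰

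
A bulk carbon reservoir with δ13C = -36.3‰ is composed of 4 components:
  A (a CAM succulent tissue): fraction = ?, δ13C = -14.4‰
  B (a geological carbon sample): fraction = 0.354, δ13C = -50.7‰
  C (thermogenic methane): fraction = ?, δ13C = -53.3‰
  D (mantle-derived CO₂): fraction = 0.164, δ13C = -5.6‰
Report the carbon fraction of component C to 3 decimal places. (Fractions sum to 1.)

Let f_C and f_A be the unknown fractions; fractions sum to 1 so f_C + f_A = 0.482.
Mass balance: Σ fᵢ·δᵢ = δ_bulk ⇒ f_C·(-53.3) + f_A·(-14.4) = -36.3 − (-18.866) = -17.434
Substitute f_A = 0.482 − f_C:
f_C·(-53.3 − -14.4) = -17.434 − 0.482×(-14.4) = -10.493
f_C = -10.493 / -38.9 = 0.2697

0.270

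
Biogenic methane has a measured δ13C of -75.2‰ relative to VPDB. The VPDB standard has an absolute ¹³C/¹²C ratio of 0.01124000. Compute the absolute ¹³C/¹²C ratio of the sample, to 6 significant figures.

R_sample = R_standard × (δ13C/1000 + 1)
R_sample = 0.01124000 × (-75.2/1000 + 1) = 0.01124000 × 0.924800
R_sample = 0.0103948

0.0103948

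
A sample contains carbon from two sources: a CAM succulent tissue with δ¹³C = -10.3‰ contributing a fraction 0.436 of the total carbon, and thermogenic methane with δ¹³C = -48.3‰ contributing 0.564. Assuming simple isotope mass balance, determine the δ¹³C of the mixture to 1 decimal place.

-31.7‰

δ_mix = f_A·δ_A + f_B·δ_B
δ_mix = 0.436 × (-10.3) + 0.564 × (-48.3)
δ_mix = -4.49 + -27.24 = -31.73‰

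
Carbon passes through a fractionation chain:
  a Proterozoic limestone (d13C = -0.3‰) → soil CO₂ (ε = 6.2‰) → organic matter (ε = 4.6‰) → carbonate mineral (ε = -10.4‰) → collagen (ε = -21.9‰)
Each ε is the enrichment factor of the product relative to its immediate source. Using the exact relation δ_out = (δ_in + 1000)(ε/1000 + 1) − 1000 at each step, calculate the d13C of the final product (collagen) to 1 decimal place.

-21.9‰

step 1: δ = (-0.30 + 1000)·(6.2/1000 + 1) − 1000 = 5.90‰
step 2: δ = (5.90 + 1000)·(4.6/1000 + 1) − 1000 = 10.53‰
step 3: δ = (10.53 + 1000)·(-10.4/1000 + 1) − 1000 = 0.02‰
step 4: δ = (0.02 + 1000)·(-21.9/1000 + 1) − 1000 = -21.88‰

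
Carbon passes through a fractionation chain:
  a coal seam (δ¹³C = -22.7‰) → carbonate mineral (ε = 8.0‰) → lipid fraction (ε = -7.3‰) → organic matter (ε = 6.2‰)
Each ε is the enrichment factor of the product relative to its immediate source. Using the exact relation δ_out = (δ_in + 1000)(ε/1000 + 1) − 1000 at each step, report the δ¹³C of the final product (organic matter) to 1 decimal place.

-16.0‰

step 1: δ = (-22.70 + 1000)·(8.0/1000 + 1) − 1000 = -14.88‰
step 2: δ = (-14.88 + 1000)·(-7.3/1000 + 1) − 1000 = -22.07‰
step 3: δ = (-22.07 + 1000)·(6.2/1000 + 1) − 1000 = -16.01‰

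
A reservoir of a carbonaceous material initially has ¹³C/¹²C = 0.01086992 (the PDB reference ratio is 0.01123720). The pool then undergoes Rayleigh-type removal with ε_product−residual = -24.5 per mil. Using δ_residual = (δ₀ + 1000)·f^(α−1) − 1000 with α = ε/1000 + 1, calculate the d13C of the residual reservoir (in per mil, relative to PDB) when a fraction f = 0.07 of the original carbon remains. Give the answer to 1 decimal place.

δ₀ = (0.01086992/0.01123720 − 1)×1000 = (0.967316 − 1)×1000 = -32.684 per mil
α − 1 = ε/1000 = -0.0245
f^(α−1) = 0.07^(-0.0245) = 1.067321
δ_res = (-32.684 + 1000) × 1.067321 − 1000 = 1032.436 − 1000 = 32.44 per mil

32.4 per mil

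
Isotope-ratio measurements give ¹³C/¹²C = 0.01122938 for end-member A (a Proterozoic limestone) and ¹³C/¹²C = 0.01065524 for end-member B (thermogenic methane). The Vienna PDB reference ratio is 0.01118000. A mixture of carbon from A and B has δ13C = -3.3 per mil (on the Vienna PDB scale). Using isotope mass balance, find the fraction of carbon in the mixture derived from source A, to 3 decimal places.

0.850

δ_A = (0.01122938/0.01118000 − 1)×1000 = (1.004417 − 1)×1000 = 4.417 per mil
δ_B = (0.01065524/0.01118000 − 1)×1000 = (0.953063 − 1)×1000 = -46.937 per mil
f_A = (δ_mix − δ_B)/(δ_A − δ_B) = (-3.3 − (-46.937))/(4.417 − (-46.937))
f_A = 43.637 / 51.354 = 0.8497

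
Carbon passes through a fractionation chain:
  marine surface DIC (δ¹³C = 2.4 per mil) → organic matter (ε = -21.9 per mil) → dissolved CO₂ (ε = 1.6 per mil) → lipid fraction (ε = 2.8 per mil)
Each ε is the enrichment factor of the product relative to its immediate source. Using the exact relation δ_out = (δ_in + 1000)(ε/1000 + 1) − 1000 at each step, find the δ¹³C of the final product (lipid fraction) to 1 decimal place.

-15.2 per mil

step 1: δ = (2.40 + 1000)·(-21.9/1000 + 1) − 1000 = -19.55 per mil
step 2: δ = (-19.55 + 1000)·(1.6/1000 + 1) − 1000 = -17.98 per mil
step 3: δ = (-17.98 + 1000)·(2.8/1000 + 1) − 1000 = -15.23 per mil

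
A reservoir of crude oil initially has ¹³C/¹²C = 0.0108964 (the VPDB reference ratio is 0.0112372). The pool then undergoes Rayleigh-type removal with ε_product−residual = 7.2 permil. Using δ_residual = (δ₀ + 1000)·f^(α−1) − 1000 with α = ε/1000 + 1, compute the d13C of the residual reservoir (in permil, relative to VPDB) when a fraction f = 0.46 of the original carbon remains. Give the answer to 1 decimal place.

-35.7 permil

δ₀ = (0.0108964/0.0112372 − 1)×1000 = (0.969672 − 1)×1000 = -30.328 permil
α − 1 = ε/1000 = 0.0072
f^(α−1) = 0.46^(0.0072) = 0.994425
δ_res = (-30.328 + 1000) × 0.994425 − 1000 = 964.266 − 1000 = -35.73 permil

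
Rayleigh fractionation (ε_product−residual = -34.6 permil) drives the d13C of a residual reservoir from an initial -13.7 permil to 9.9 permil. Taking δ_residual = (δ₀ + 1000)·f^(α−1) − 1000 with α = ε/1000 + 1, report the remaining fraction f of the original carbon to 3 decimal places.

0.505

α − 1 = ε/1000 = -0.0346
(δ_res + 1000)/(δ₀ + 1000) = (9.9 + 1000)/(-13.7 + 1000) = 1009.9/986.3 = 1.023928
f = 1.023928^(1/-0.0346) = exp(ln(1.023928)/-0.0346) = exp(0.02365/-0.0346)
f = exp(-0.6834) = 0.5049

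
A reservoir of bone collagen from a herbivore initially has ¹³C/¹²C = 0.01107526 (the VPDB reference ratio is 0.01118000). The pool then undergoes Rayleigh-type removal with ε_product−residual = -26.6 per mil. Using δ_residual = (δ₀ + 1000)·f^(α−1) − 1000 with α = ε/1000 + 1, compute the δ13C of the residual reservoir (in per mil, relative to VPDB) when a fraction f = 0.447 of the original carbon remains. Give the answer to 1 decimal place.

δ₀ = (0.01107526/0.01118000 − 1)×1000 = (0.990631 − 1)×1000 = -9.369 per mil
α − 1 = ε/1000 = -0.0266
f^(α−1) = 0.447^(-0.0266) = 1.021649
δ_res = (-9.369 + 1000) × 1.021649 − 1000 = 1012.078 − 1000 = 12.08 per mil

12.1 per mil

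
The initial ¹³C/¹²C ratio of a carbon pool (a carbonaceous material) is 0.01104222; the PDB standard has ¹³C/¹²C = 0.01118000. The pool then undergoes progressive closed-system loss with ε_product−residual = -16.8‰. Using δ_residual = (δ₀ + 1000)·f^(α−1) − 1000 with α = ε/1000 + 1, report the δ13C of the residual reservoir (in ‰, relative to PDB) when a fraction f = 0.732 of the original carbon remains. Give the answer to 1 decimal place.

δ₀ = (0.01104222/0.01118000 − 1)×1000 = (0.987676 − 1)×1000 = -12.324‰
α − 1 = ε/1000 = -0.0168
f^(α−1) = 0.732^(-0.0168) = 1.005255
δ_res = (-12.324 + 1000) × 1.005255 − 1000 = 992.866 − 1000 = -7.13‰

-7.1‰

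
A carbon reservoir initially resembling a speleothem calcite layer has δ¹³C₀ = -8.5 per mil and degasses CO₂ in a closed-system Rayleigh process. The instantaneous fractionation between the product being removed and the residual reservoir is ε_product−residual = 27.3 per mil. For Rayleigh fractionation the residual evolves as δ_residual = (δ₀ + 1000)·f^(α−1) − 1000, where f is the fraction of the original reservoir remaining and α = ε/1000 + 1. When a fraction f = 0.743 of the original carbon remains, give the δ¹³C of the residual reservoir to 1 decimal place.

Rayleigh residual: δ_res = (δ₀ + 1000)·f^(α−1) − 1000
α = ε/1000 + 1 = 1.02730, so α − 1 = 0.02730
f^(α−1) = 0.743^(0.02730) = 0.991923
δ_res = (-8.5 + 1000) × 0.991923 − 1000 = 983.492 − 1000 = -16.51 per mil

-16.5 per mil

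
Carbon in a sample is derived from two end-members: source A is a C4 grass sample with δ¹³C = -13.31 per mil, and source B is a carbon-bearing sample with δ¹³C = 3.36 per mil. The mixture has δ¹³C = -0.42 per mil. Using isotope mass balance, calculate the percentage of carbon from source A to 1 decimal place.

δ_mix = f_A·δ_A + (1 − f_A)·δ_B  ⇒  f_A = (δ_mix − δ_B)/(δ_A − δ_B)
f_A = (-0.42 − (3.36)) / (-13.31 − (3.36))
f_A = -3.78 / -16.67 = 0.2268

22.7%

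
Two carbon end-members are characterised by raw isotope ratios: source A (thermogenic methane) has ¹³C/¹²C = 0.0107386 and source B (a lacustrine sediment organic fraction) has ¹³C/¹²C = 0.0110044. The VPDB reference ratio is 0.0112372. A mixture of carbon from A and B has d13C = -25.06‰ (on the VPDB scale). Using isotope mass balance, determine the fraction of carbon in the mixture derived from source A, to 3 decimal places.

0.184

δ_A = (0.0107386/0.0112372 − 1)×1000 = (0.955630 − 1)×1000 = -44.370‰
δ_B = (0.0110044/0.0112372 − 1)×1000 = (0.979283 − 1)×1000 = -20.717‰
f_A = (δ_mix − δ_B)/(δ_A − δ_B) = (-25.06 − (-20.717))/(-44.370 − (-20.717))
f_A = -4.343 / -23.654 = 0.1836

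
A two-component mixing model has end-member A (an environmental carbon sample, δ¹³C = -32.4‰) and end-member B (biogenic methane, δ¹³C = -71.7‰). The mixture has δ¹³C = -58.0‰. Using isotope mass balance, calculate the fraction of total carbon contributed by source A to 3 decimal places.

0.349

δ_mix = f_A·δ_A + (1 − f_A)·δ_B  ⇒  f_A = (δ_mix − δ_B)/(δ_A − δ_B)
f_A = (-58.0 − (-71.7)) / (-32.4 − (-71.7))
f_A = 13.7 / 39.3 = 0.3486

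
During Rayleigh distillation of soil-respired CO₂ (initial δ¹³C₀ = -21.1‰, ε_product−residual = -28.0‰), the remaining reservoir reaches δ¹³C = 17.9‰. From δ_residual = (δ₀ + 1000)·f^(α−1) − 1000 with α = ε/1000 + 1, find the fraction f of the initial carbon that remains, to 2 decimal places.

α − 1 = ε/1000 = -0.0280
(δ_res + 1000)/(δ₀ + 1000) = (17.9 + 1000)/(-21.1 + 1000) = 1017.9/978.9 = 1.039841
f = 1.039841^(1/-0.0280) = exp(ln(1.039841)/-0.0280) = exp(0.03907/-0.0280)
f = exp(-1.3953) = 0.2478

0.25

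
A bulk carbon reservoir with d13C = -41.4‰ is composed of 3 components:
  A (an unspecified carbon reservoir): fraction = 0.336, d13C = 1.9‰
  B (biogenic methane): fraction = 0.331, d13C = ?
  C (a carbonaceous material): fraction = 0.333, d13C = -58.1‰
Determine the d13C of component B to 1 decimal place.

Isotope mass balance: δ_bulk = Σ fᵢ·δᵢ.
-41.4 = 0.336×(1.9) + 0.331×δ_B + 0.333×(-58.1)
0.331·δ_B = -41.4 − (-18.709) = -22.691
δ_B = -22.691 / 0.331 = -68.55‰

-68.6‰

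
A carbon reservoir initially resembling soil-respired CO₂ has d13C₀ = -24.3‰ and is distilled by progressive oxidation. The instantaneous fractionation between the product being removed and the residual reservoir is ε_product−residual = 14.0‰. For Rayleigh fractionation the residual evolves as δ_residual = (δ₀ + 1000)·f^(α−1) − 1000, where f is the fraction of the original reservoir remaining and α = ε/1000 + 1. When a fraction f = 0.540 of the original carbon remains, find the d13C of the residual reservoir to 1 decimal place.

-32.7‰

Rayleigh residual: δ_res = (δ₀ + 1000)·f^(α−1) − 1000
α = ε/1000 + 1 = 1.01400, so α − 1 = 0.01400
f^(α−1) = 0.540^(0.01400) = 0.991410
δ_res = (-24.3 + 1000) × 0.991410 − 1000 = 967.319 − 1000 = -32.68‰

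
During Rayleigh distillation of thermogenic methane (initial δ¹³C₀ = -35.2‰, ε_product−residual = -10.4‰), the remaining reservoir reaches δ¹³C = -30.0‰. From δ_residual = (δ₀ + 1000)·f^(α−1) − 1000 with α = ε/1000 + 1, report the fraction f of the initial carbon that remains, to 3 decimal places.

α − 1 = ε/1000 = -0.0104
(δ_res + 1000)/(δ₀ + 1000) = (-30.0 + 1000)/(-35.2 + 1000) = 970.0/964.8 = 1.005390
f = 1.005390^(1/-0.0104) = exp(ln(1.005390)/-0.0104) = exp(0.00538/-0.0104)
f = exp(-0.5169) = 0.5964

0.596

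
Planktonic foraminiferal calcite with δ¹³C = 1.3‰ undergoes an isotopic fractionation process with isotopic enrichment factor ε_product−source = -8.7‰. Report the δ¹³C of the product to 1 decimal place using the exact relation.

Exactly, δ_product = (δ_source + 1000)·(ε/1000 + 1) − 1000.
δ_product = (1.3 + 1000) × (-8.7/1000 + 1) − 1000
δ_product = -7.41‰

-7.4‰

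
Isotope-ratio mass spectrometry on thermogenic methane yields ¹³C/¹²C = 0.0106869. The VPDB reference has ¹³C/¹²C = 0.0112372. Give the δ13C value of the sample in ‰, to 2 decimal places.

δ13C = (R_sample / R_standard − 1) × 1000
R_sample / R_standard = 0.0106869 / 0.0112372 = 0.951029
δ13C = (0.951029 − 1) × 1000 = -48.971‰

-48.97‰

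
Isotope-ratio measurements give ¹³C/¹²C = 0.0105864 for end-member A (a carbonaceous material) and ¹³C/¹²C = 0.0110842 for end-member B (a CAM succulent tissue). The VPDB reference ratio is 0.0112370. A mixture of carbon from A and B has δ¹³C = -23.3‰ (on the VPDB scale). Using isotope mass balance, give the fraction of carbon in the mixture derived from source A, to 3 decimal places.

0.219

δ_A = (0.0105864/0.0112370 − 1)×1000 = (0.942102 − 1)×1000 = -57.898‰
δ_B = (0.0110842/0.0112370 − 1)×1000 = (0.986402 − 1)×1000 = -13.598‰
f_A = (δ_mix − δ_B)/(δ_A − δ_B) = (-23.3 − (-13.598))/(-57.898 − (-13.598))
f_A = -9.702 / -44.300 = 0.2190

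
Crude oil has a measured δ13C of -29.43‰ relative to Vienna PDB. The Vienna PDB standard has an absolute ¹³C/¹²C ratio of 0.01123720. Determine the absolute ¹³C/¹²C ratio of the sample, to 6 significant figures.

R_sample = R_standard × (δ13C/1000 + 1)
R_sample = 0.01123720 × (-29.43/1000 + 1) = 0.01123720 × 0.970570
R_sample = 0.0109065

0.0109065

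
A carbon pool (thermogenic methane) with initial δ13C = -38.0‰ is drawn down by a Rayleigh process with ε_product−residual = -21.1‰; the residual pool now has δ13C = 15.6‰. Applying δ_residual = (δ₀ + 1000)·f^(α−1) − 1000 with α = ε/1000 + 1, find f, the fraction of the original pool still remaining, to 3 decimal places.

0.077

α − 1 = ε/1000 = -0.0211
(δ_res + 1000)/(δ₀ + 1000) = (15.6 + 1000)/(-38.0 + 1000) = 1015.6/962.0 = 1.055717
f = 1.055717^(1/-0.0211) = exp(ln(1.055717)/-0.0211) = exp(0.05422/-0.0211)
f = exp(-2.5697) = 0.0766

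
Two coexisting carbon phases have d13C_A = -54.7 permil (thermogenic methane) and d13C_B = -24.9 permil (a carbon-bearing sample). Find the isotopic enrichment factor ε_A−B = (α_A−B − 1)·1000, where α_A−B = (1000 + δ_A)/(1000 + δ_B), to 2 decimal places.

α_A−B = (1000 + -54.7) / (1000 + -24.9) = 945.3 / 975.1 = 0.969439
ε_A−B = (0.969439 − 1) × 1000 = -30.561 permil
(The approximation ε ≈ δ_A − δ_B would give -29.8 permil.)

-30.56 permil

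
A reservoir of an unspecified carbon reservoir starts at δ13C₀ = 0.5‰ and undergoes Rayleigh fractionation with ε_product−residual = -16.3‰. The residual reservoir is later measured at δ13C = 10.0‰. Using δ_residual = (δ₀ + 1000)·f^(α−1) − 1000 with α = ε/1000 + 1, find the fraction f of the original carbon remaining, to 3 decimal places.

0.560

α − 1 = ε/1000 = -0.0163
(δ_res + 1000)/(δ₀ + 1000) = (10.0 + 1000)/(0.5 + 1000) = 1010.0/1000.5 = 1.009495
f = 1.009495^(1/-0.0163) = exp(ln(1.009495)/-0.0163) = exp(0.00945/-0.0163)
f = exp(-0.5798) = 0.5600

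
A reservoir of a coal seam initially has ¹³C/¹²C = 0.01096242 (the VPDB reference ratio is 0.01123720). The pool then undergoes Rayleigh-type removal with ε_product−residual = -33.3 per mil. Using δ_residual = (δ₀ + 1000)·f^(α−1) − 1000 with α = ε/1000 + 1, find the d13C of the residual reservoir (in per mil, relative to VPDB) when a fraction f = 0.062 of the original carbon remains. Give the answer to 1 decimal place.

δ₀ = (0.01096242/0.01123720 − 1)×1000 = (0.975547 − 1)×1000 = -24.453 per mil
α − 1 = ε/1000 = -0.0333
f^(α−1) = 0.062^(-0.0333) = 1.097017
δ_res = (-24.453 + 1000) × 1.097017 − 1000 = 1070.192 − 1000 = 70.19 per mil

70.2 per mil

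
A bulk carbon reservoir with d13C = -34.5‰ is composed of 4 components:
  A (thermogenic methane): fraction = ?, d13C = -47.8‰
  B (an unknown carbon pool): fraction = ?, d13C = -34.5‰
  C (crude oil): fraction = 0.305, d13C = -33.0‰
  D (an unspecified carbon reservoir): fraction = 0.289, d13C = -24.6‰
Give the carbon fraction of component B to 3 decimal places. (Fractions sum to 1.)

Let f_B and f_A be the unknown fractions; fractions sum to 1 so f_B + f_A = 0.406.
Mass balance: Σ fᵢ·δᵢ = δ_bulk ⇒ f_B·(-34.5) + f_A·(-47.8) = -34.5 − (-17.174) = -17.326
Substitute f_A = 0.406 − f_B:
f_B·(-34.5 − -47.8) = -17.326 − 0.406×(-47.8) = 2.081
f_B = 2.081 / 13.3 = 0.1565

0.156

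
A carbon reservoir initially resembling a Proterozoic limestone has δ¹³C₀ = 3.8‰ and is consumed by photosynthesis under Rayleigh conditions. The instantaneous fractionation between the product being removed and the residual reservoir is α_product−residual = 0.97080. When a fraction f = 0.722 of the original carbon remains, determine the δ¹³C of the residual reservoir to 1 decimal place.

Rayleigh residual: δ_res = (δ₀ + 1000)·f^(α−1) − 1000
α − 1 = -0.02920
f^(α−1) = 0.722^(-0.02920) = 1.009557
δ_res = (3.8 + 1000) × 1.009557 − 1000 = 1013.393 − 1000 = 13.39‰

13.4‰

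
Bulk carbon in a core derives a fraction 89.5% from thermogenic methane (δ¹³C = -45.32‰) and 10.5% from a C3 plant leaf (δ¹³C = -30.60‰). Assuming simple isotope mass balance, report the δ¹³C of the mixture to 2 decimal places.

δ_mix = f_A·δ_A + f_B·δ_B
δ_mix = 0.895 × (-45.32) + 0.105 × (-30.60)
δ_mix = -40.561 + -3.213 = -43.774‰

-43.77‰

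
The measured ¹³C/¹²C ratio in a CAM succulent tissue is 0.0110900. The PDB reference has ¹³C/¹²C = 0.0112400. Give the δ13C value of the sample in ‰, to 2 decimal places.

δ13C = (R_sample / R_standard − 1) × 1000
R_sample / R_standard = 0.0110900 / 0.0112400 = 0.986655
δ13C = (0.986655 − 1) × 1000 = -13.345‰

-13.35‰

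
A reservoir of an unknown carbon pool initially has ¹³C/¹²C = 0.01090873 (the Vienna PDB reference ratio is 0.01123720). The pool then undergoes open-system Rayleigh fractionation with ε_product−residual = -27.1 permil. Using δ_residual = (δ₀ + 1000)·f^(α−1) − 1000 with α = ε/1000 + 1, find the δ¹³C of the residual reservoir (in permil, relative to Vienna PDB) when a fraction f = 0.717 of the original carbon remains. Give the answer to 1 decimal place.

δ₀ = (0.01090873/0.01123720 − 1)×1000 = (0.970769 − 1)×1000 = -29.231 permil
α − 1 = ε/1000 = -0.0271
f^(α−1) = 0.717^(-0.0271) = 1.009056
δ_res = (-29.231 + 1000) × 1.009056 − 1000 = 979.561 − 1000 = -20.44 permil

-20.4 permil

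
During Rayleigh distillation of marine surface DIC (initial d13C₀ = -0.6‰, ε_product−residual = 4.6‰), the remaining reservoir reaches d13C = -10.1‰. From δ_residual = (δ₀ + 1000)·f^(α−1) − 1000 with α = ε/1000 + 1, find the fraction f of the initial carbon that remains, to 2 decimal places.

α − 1 = ε/1000 = 0.0046
(δ_res + 1000)/(δ₀ + 1000) = (-10.1 + 1000)/(-0.6 + 1000) = 989.9/999.4 = 0.990494
f = 0.990494^(1/0.0046) = exp(ln(0.990494)/0.0046) = exp(-0.00955/0.0046)
f = exp(-2.0763) = 0.1254

0.13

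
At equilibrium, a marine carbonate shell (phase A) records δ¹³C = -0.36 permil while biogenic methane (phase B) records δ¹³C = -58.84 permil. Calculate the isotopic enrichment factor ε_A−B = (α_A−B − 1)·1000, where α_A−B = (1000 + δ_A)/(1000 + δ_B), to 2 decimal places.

α_A−B = (1000 + -0.36) / (1000 + -58.84) = 999.64 / 941.16 = 1.062136
ε_A−B = (1.062136 − 1) × 1000 = 62.136 permil
(The approximation ε ≈ δ_A − δ_B would give 58.48 permil.)

62.14 permil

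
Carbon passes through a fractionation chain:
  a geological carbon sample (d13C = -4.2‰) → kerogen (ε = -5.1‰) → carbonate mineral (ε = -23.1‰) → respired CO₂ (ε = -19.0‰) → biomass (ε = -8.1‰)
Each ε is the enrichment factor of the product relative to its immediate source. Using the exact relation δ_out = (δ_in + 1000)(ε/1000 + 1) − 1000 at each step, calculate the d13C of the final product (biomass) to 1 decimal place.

-58.2‰

step 1: δ = (-4.20 + 1000)·(-5.1/1000 + 1) − 1000 = -9.28‰
step 2: δ = (-9.28 + 1000)·(-23.1/1000 + 1) − 1000 = -32.16‰
step 3: δ = (-32.16 + 1000)·(-19.0/1000 + 1) − 1000 = -50.55‰
step 4: δ = (-50.55 + 1000)·(-8.1/1000 + 1) − 1000 = -58.24‰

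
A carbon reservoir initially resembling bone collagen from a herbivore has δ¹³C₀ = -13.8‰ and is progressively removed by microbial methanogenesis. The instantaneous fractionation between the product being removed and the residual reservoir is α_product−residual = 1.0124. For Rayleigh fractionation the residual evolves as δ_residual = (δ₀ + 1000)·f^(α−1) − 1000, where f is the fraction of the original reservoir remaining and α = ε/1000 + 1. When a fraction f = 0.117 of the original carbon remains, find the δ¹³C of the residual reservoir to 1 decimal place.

Rayleigh residual: δ_res = (δ₀ + 1000)·f^(α−1) − 1000
α − 1 = 0.01240
f^(α−1) = 0.117^(0.01240) = 0.973746
δ_res = (-13.8 + 1000) × 0.973746 − 1000 = 960.308 − 1000 = -39.69‰

-39.7‰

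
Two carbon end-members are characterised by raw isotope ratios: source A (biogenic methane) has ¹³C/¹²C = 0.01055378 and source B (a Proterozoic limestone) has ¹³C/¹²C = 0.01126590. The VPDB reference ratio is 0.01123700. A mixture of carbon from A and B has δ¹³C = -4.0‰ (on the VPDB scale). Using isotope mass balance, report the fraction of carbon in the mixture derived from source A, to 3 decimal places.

0.104

δ_A = (0.01055378/0.01123700 − 1)×1000 = (0.939199 − 1)×1000 = -60.801‰
δ_B = (0.01126590/0.01123700 − 1)×1000 = (1.002572 − 1)×1000 = 2.572‰
f_A = (δ_mix − δ_B)/(δ_A − δ_B) = (-4.0 − (2.572))/(-60.801 − (2.572))
f_A = -6.572 / -63.373 = 0.1037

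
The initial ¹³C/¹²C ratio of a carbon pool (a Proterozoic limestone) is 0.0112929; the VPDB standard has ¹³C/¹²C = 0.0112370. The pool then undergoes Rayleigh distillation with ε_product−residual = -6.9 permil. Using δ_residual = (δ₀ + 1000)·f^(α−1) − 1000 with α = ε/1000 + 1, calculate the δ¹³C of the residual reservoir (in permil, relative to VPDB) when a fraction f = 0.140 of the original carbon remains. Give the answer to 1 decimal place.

18.7 permil

δ₀ = (0.0112929/0.0112370 − 1)×1000 = (1.004975 − 1)×1000 = 4.975 permil
α − 1 = ε/1000 = -0.0069
f^(α−1) = 0.140^(-0.0069) = 1.013659
δ_res = (4.975 + 1000) × 1.013659 − 1000 = 1018.701 − 1000 = 18.70 permil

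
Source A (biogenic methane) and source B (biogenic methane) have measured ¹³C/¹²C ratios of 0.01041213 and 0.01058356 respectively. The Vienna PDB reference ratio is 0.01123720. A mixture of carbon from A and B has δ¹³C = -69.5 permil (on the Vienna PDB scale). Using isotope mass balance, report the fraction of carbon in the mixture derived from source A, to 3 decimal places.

0.743

δ_A = (0.01041213/0.01123720 − 1)×1000 = (0.926577 − 1)×1000 = -73.423 permil
δ_B = (0.01058356/0.01123720 − 1)×1000 = (0.941832 − 1)×1000 = -58.168 permil
f_A = (δ_mix − δ_B)/(δ_A − δ_B) = (-69.5 − (-58.168))/(-73.423 − (-58.168))
f_A = -11.332 / -15.256 = 0.7428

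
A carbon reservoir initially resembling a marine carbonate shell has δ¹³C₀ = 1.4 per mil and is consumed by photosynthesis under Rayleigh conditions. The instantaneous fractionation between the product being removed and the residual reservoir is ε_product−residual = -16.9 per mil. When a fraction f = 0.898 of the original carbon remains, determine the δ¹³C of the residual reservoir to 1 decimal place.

3.2 per mil

Rayleigh residual: δ_res = (δ₀ + 1000)·f^(α−1) − 1000
α = ε/1000 + 1 = 0.98310, so α − 1 = -0.01690
f^(α−1) = 0.898^(-0.01690) = 1.001820
δ_res = (1.4 + 1000) × 1.001820 − 1000 = 1003.222 − 1000 = 3.22 per mil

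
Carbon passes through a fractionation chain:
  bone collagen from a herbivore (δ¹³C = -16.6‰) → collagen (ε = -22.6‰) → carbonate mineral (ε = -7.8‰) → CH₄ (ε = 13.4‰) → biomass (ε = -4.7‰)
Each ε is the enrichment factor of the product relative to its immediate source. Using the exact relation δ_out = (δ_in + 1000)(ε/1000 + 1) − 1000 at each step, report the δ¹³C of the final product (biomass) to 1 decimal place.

-38.1‰

step 1: δ = (-16.60 + 1000)·(-22.6/1000 + 1) − 1000 = -38.82‰
step 2: δ = (-38.82 + 1000)·(-7.8/1000 + 1) − 1000 = -46.32‰
step 3: δ = (-46.32 + 1000)·(13.4/1000 + 1) − 1000 = -33.54‰
step 4: δ = (-33.54 + 1000)·(-4.7/1000 + 1) − 1000 = -38.09‰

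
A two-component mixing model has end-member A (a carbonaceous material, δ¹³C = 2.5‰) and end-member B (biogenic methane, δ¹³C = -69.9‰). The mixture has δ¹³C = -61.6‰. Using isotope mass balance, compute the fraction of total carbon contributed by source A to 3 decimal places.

δ_mix = f_A·δ_A + (1 − f_A)·δ_B  ⇒  f_A = (δ_mix − δ_B)/(δ_A − δ_B)
f_A = (-61.6 − (-69.9)) / (2.5 − (-69.9))
f_A = 8.3 / 72.4 = 0.1146

0.115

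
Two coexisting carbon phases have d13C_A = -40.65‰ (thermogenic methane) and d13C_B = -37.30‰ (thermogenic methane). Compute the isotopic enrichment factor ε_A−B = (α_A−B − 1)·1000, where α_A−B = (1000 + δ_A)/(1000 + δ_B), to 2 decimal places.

-3.48‰

α_A−B = (1000 + -40.65) / (1000 + -37.30) = 959.35 / 962.70 = 0.996520
ε_A−B = (0.996520 − 1) × 1000 = -3.480‰
(The approximation ε ≈ δ_A − δ_B would give -3.35‰.)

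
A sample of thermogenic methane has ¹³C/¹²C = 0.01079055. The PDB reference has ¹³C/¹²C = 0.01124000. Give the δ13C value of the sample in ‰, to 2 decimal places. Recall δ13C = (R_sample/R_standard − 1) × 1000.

δ13C = (R_sample / R_standard − 1) × 1000
R_sample / R_standard = 0.01079055 / 0.01124000 = 0.960013
δ13C = (0.960013 − 1) × 1000 = -39.987‰

-39.99‰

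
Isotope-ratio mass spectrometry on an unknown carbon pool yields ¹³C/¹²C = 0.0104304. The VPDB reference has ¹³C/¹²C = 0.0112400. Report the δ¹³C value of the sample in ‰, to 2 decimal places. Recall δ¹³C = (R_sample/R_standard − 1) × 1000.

δ¹³C = (R_sample / R_standard − 1) × 1000
R_sample / R_standard = 0.0104304 / 0.0112400 = 0.927972
δ¹³C = (0.927972 − 1) × 1000 = -72.028‰

-72.03‰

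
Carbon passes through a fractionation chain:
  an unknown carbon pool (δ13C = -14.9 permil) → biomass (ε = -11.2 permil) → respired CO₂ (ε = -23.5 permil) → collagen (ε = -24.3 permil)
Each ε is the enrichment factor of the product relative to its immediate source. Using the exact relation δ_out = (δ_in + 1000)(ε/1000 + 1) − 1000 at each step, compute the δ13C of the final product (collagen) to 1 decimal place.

step 1: δ = (-14.90 + 1000)·(-11.2/1000 + 1) − 1000 = -25.93 permil
step 2: δ = (-25.93 + 1000)·(-23.5/1000 + 1) − 1000 = -48.82 permil
step 3: δ = (-48.82 + 1000)·(-24.3/1000 + 1) − 1000 = -71.94 permil

-71.9 permil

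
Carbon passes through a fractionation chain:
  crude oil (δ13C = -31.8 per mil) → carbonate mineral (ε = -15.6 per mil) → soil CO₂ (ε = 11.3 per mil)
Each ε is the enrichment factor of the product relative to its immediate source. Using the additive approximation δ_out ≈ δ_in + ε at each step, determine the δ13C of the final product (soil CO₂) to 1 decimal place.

step 1: δ ≈ -31.8 + (-15.6) = -47.4 per mil
step 2: δ ≈ -47.4 + (11.3) = -36.1 per mil

-36.1 per mil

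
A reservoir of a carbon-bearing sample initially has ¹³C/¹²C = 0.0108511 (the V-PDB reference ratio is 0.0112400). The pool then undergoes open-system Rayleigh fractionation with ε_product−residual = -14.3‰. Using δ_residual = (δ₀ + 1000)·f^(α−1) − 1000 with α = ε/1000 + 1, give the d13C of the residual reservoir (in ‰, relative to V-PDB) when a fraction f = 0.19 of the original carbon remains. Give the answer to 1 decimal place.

-11.4‰

δ₀ = (0.0108511/0.0112400 − 1)×1000 = (0.965400 − 1)×1000 = -34.600‰
α − 1 = ε/1000 = -0.0143
f^(α−1) = 0.19^(-0.0143) = 1.024033
δ_res = (-34.600 + 1000) × 1.024033 − 1000 = 988.602 − 1000 = -11.40‰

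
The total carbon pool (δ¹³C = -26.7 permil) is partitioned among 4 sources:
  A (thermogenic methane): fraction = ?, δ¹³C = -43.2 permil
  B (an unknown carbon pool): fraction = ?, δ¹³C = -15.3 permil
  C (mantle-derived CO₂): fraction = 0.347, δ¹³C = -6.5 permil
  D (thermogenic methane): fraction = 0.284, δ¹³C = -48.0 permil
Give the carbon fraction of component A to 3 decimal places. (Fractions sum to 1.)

Let f_A and f_B be the unknown fractions; fractions sum to 1 so f_A + f_B = 0.369.
Mass balance: Σ fᵢ·δᵢ = δ_bulk ⇒ f_A·(-43.2) + f_B·(-15.3) = -26.7 − (-15.887) = -10.813
Substitute f_B = 0.369 − f_A:
f_A·(-43.2 − -15.3) = -10.813 − 0.369×(-15.3) = -5.167
f_A = -5.167 / -27.9 = 0.1852

0.185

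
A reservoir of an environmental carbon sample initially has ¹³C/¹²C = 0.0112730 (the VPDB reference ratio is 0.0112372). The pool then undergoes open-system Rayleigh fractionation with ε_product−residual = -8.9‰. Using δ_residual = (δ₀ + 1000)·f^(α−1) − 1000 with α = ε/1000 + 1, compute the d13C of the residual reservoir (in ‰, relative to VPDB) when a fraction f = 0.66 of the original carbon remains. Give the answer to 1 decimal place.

6.9‰

δ₀ = (0.0112730/0.0112372 − 1)×1000 = (1.003186 − 1)×1000 = 3.186‰
α − 1 = ε/1000 = -0.0089
f^(α−1) = 0.66^(-0.0089) = 1.003705
δ_res = (3.186 + 1000) × 1.003705 − 1000 = 1006.903 − 1000 = 6.90‰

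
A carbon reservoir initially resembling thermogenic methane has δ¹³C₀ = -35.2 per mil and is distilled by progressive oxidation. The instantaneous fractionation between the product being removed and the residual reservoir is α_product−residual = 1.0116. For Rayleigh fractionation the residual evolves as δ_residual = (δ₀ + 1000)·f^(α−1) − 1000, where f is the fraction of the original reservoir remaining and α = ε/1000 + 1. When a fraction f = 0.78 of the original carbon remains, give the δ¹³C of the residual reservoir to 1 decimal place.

-38.0 per mil

Rayleigh residual: δ_res = (δ₀ + 1000)·f^(α−1) − 1000
α − 1 = 0.01160
f^(α−1) = 0.78^(0.01160) = 0.997122
δ_res = (-35.2 + 1000) × 0.997122 − 1000 = 962.023 − 1000 = -37.98 per mil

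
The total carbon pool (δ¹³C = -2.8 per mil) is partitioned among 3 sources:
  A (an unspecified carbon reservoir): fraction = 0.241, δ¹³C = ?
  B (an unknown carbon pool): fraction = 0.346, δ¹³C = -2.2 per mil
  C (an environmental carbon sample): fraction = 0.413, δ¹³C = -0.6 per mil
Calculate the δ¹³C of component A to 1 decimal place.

-7.4 per mil

Isotope mass balance: δ_bulk = Σ fᵢ·δᵢ.
-2.8 = 0.241×δ_A + 0.346×(-2.2) + 0.413×(-0.6)
0.241·δ_A = -2.8 − (-1.009) = -1.791
δ_A = -1.791 / 0.241 = -7.43 per mil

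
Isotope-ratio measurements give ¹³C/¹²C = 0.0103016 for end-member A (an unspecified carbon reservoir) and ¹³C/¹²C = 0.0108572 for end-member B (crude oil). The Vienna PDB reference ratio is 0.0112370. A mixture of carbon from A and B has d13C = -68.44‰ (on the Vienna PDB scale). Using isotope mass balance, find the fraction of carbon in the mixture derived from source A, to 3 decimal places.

δ_A = (0.0103016/0.0112370 − 1)×1000 = (0.916757 − 1)×1000 = -83.243‰
δ_B = (0.0108572/0.0112370 − 1)×1000 = (0.966201 − 1)×1000 = -33.799‰
f_A = (δ_mix − δ_B)/(δ_A − δ_B) = (-68.44 − (-33.799))/(-83.243 − (-33.799))
f_A = -34.641 / -49.444 = 0.7006

0.701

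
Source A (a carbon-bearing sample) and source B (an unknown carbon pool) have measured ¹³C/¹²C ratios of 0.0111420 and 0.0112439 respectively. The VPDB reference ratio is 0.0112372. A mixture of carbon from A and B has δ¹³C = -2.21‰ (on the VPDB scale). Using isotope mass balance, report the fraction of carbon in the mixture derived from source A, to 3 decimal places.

0.309

δ_A = (0.0111420/0.0112372 − 1)×1000 = (0.991528 − 1)×1000 = -8.472‰
δ_B = (0.0112439/0.0112372 − 1)×1000 = (1.000596 − 1)×1000 = 0.596‰
f_A = (δ_mix − δ_B)/(δ_A − δ_B) = (-2.21 − (0.596))/(-8.472 − (0.596))
f_A = -2.806 / -9.068 = 0.3095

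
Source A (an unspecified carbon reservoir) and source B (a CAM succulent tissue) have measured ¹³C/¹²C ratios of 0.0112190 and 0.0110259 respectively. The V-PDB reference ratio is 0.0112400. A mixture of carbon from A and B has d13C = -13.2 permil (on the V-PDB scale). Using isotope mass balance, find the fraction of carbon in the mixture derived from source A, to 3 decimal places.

δ_A = (0.0112190/0.0112400 − 1)×1000 = (0.998132 − 1)×1000 = -1.868 permil
δ_B = (0.0110259/0.0112400 − 1)×1000 = (0.980952 − 1)×1000 = -19.048 permil
f_A = (δ_mix − δ_B)/(δ_A − δ_B) = (-13.2 − (-19.048))/(-1.868 − (-19.048))
f_A = 5.848 / 17.180 = 0.3404

0.340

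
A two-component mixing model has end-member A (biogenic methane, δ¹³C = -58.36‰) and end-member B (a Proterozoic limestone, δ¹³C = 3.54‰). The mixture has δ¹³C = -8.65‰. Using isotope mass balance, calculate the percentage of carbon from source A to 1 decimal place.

δ_mix = f_A·δ_A + (1 − f_A)·δ_B  ⇒  f_A = (δ_mix − δ_B)/(δ_A − δ_B)
f_A = (-8.65 − (3.54)) / (-58.36 − (3.54))
f_A = -12.19 / -61.90 = 0.1969

19.7%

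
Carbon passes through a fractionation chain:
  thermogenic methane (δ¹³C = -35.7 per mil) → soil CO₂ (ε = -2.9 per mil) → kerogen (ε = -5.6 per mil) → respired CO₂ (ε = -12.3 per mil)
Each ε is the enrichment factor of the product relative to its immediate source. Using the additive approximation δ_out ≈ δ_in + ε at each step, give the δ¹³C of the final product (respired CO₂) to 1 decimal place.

-56.5 per mil

step 1: δ ≈ -35.7 + (-2.9) = -38.6 per mil
step 2: δ ≈ -38.6 + (-5.6) = -44.2 per mil
step 3: δ ≈ -44.2 + (-12.3) = -56.5 per mil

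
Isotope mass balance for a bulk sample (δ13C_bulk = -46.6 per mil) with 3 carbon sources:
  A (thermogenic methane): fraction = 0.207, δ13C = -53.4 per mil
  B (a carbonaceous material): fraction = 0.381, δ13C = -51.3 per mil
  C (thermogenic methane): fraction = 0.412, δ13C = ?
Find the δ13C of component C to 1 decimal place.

-38.8 per mil

Isotope mass balance: δ_bulk = Σ fᵢ·δᵢ.
-46.6 = 0.207×(-53.4) + 0.381×(-51.3) + 0.412×δ_C
0.412·δ_C = -46.6 − (-30.599) = -16.001
δ_C = -16.001 / 0.412 = -38.84 per mil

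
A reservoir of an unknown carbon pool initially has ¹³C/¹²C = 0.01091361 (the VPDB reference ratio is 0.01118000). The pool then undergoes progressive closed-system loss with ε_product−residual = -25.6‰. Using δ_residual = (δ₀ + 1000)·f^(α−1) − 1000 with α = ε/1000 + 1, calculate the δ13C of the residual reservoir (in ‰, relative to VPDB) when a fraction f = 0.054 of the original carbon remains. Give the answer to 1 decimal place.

δ₀ = (0.01091361/0.01118000 − 1)×1000 = (0.976173 − 1)×1000 = -23.827‰
α − 1 = ε/1000 = -0.0256
f^(α−1) = 0.054^(-0.0256) = 1.077583
δ_res = (-23.827 + 1000) × 1.077583 − 1000 = 1051.907 − 1000 = 51.91‰

51.9‰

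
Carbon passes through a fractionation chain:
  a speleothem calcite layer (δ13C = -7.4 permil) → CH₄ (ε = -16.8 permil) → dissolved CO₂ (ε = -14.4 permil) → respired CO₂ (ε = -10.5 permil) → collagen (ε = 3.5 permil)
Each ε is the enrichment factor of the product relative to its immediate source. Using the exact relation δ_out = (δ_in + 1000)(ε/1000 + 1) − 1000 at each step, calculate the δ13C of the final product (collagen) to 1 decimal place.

-44.9 permil

step 1: δ = (-7.40 + 1000)·(-16.8/1000 + 1) − 1000 = -24.08 permil
step 2: δ = (-24.08 + 1000)·(-14.4/1000 + 1) − 1000 = -38.13 permil
step 3: δ = (-38.13 + 1000)·(-10.5/1000 + 1) − 1000 = -48.23 permil
step 4: δ = (-48.23 + 1000)·(3.5/1000 + 1) − 1000 = -44.90 permil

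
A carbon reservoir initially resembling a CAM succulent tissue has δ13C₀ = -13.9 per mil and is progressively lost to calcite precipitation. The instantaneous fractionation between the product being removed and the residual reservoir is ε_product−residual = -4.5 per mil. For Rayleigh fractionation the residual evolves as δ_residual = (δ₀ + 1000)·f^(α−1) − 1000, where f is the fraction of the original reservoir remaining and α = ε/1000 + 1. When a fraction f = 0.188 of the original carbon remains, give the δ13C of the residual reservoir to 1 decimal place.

-6.5 per mil

Rayleigh residual: δ_res = (δ₀ + 1000)·f^(α−1) − 1000
α = ε/1000 + 1 = 0.99550, so α − 1 = -0.00450
f^(α−1) = 0.188^(-0.00450) = 1.007549
δ_res = (-13.9 + 1000) × 1.007549 − 1000 = 993.544 − 1000 = -6.46 per mil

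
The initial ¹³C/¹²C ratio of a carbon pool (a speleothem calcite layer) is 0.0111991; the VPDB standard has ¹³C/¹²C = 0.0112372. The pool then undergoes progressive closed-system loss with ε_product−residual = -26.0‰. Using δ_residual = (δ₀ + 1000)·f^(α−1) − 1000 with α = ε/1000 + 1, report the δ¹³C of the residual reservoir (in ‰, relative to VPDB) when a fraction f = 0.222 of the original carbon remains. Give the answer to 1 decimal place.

36.4‰

δ₀ = (0.0111991/0.0112372 − 1)×1000 = (0.996609 − 1)×1000 = -3.391‰
α − 1 = ε/1000 = -0.0260
f^(α−1) = 0.222^(-0.0260) = 1.039908
δ_res = (-3.391 + 1000) × 1.039908 − 1000 = 1036.382 − 1000 = 36.38‰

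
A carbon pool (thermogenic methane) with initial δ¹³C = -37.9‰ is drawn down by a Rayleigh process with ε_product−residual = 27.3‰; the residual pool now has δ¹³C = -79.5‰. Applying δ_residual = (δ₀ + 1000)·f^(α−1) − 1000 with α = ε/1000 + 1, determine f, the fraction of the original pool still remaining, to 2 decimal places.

0.20

α − 1 = ε/1000 = 0.0273
(δ_res + 1000)/(δ₀ + 1000) = (-79.5 + 1000)/(-37.9 + 1000) = 920.5/962.1 = 0.956761
f = 0.956761^(1/0.0273) = exp(ln(0.956761)/0.0273) = exp(-0.04420/0.0273)
f = exp(-1.6191) = 0.1981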